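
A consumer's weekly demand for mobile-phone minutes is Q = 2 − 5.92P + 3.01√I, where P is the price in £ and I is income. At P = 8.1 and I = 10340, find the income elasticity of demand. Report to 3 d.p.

At P = 8.1, I = 10340: Q = 260.122.
Holding P constant, ∂Q/∂I = 3.01/(2√I) = 0.0148005.
η_I = (∂Q/∂I)·(I/Q) = 0.0148005 × (10340/260.122) = 0.588.

0.588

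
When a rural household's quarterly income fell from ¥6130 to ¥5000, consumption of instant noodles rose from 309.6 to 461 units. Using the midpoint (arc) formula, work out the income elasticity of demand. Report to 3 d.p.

-1.935

ΔQ = 461 − 309.6 = 151.4; midpoint Q̄ = (309.6 + 461)/2 = 385.3.
ΔI = 5000 − 6130 = -1130; midpoint Ī = (6130 + 5000)/2 = 5565.
η = (ΔQ/Q̄) ÷ (ΔI/Ī) = (151.4/385.3) ÷ (-1130/5565) = -1.935.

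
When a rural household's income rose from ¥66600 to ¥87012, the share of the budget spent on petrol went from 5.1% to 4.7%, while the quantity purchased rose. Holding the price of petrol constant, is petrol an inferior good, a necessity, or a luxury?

Quantity rises but the budget share falls as income rises, so 0 < η < 1.

necessity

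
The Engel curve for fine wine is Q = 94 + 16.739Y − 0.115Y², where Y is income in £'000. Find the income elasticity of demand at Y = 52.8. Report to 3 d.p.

0.369

At Y = 52.8: Q = 657.2176.
dQ/dY = 16.739 − 0.23Y = 4.59500.
η = (dQ/dY)·(Y/Q) = 4.59500 × (52.8/657.2176) = 0.369.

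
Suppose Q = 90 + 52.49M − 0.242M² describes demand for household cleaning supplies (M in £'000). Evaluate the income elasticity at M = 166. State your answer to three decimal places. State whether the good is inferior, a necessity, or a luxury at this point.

At M = 166: Q = 2134.7880.
dQ/dM = 52.49 − 0.484M = -27.85400.
η = (dQ/dM)·(M/Q) = -27.85400 × (166/2134.7880) = -2.166.
η < 0 ⇒ inferior good.

-2.166 (inferior good)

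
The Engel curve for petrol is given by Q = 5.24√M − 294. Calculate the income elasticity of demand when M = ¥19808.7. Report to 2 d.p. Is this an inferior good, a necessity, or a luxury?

At M = 19808.7: Q = 443.495.
dQ/dM = 5.24/(2√M) = 0.0186154 at this income.
η = (dQ/dM)·(M/Q) = 0.0186154 × (19808.7/443.495) = 0.83.
Since 0 < η < 1, the good is a necessity.

0.83 (necessity)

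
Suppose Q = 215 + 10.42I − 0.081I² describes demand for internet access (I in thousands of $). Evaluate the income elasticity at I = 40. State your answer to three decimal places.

0.314

At I = 40: Q = 502.2000.
dQ/dI = 10.42 − 0.162I = 3.94000.
η = (dQ/dI)·(I/Q) = 3.94000 × (40/502.2000) = 0.314.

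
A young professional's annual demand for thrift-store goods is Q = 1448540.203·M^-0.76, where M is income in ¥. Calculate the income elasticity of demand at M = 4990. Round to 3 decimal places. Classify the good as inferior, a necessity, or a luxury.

For Q = A·M^β the income elasticity is constant and equal to β.
Here β = -0.76, so η = -0.760.
Since η < 0, the good is an inferior good.

-0.760 (inferior good)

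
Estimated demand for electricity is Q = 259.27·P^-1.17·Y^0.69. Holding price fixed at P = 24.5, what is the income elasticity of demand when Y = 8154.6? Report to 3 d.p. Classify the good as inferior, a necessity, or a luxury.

For a multiplicative demand Q = A·P^α·Y^β, the income elasticity is β everywhere.
Here β = 0.69, so η = 0.690.
Since 0 < η < 1, this is a necessity.

0.690 (necessity)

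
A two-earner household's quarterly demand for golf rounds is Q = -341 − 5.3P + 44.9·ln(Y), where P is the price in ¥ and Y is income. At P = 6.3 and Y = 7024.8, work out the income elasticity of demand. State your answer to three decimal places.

At P = 6.3, Y = 7024.8: Q = 23.298.
Holding P constant, ∂Q/∂Y = 44.9/Y = 0.00639164.
η_Y = (∂Q/∂Y)·(Y/Q) = 0.00639164 × (7024.8/23.298) = 1.927.

1.927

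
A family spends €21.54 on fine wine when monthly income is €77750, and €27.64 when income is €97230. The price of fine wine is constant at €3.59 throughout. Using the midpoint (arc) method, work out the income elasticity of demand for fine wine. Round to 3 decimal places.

With a constant price, Q₁ = 21.54/3.59 = 6.000 and Q₂ = 27.64/3.59 = 7.699 (equivalently, work directly with expenditure since P cancels).
Midpoint %ΔQ = (27.64 − 21.54)/24.59 = 0.24807; midpoint %ΔI = (97230 − 77750)/87490 = 0.22265.
η = 0.24807 / 0.22265 = 1.114.

1.114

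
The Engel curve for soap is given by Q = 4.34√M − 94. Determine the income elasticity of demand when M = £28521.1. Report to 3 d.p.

At M = 28521.1: Q = 638.947.
dQ/dM = 4.34/(2√M) = 0.0128492 at this income.
η = (dQ/dM)·(M/Q) = 0.0128492 × (28521.1/638.947) = 0.574.

0.574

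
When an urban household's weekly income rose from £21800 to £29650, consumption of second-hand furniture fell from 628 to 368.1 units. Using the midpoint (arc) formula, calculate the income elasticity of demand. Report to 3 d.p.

ΔQ = 368.1 − 628 = -259.9; midpoint Q̄ = (628 + 368.1)/2 = 498.05.
ΔI = 29650 − 21800 = 7850; midpoint Ī = (21800 + 29650)/2 = 25725.
η = (ΔQ/Q̄) ÷ (ΔI/Ī) = (-259.9/498.05) ÷ (7850/25725) = -1.710.

-1.710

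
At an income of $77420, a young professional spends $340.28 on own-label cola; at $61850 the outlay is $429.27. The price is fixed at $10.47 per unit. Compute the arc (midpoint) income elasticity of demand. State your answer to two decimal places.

With a constant price, Q₁ = 340.28/10.47 = 32.500 and Q₂ = 429.27/10.47 = 41.000 (equivalently, work directly with expenditure since P cancels).
Midpoint %ΔQ = (429.27 − 340.28)/384.78 = 0.23128; midpoint %ΔI = (61850 − 77420)/69635 = -0.22359.
η = 0.23128 / -0.22359 = -1.03.

-1.03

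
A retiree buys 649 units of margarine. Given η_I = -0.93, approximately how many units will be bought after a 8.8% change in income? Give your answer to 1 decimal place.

595.9

%ΔQ ≈ η × %ΔI = -0.93 × 8.8% = -8.184%.
New Q ≈ 649 × (1 − 0.08184) = 595.9.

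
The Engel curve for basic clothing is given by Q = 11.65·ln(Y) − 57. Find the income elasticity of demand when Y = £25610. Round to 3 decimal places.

At Y = 25610: Q = 61.256.
dQ/dY = 11.65/Y = 0.0004549 at this income.
η = (dQ/dY)·(Y/Q) = 0.0004549 × (25610/61.256) = 0.190.

0.190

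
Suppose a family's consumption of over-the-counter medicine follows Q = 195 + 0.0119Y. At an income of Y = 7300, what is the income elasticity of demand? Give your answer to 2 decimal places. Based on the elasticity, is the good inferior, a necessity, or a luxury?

0.31 (necessity)

At Y = 7300: Q = 281.870.
dQ/dY = 0.0119.
η = (dQ/dY)·(Y/Q) = 0.0119 × (7300/281.870) = 0.31.
Since 0 < η < 1, the good is a necessity.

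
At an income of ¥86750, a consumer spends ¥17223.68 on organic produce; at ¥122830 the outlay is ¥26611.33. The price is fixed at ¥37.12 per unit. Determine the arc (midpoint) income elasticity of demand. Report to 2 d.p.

With a constant price, Q₁ = 17223.68/37.12 = 464.000 and Q₂ = 26611.33/37.12 = 716.900 (equivalently, work directly with expenditure since P cancels).
Midpoint %ΔQ = (26611.33 − 17223.68)/21917.51 = 0.42832; midpoint %ΔI = (122830 − 86750)/104790 = 0.34431.
η = 0.42832 / 0.34431 = 1.24.

1.24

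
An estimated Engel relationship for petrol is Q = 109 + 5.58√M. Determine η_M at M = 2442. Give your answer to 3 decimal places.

0.358

At M = 2442: Q = 384.745.
dQ/dM = 5.58/(2√M) = 0.0564588 at this income.
η = (dQ/dM)·(M/Q) = 0.0564588 × (2442/384.745) = 0.358.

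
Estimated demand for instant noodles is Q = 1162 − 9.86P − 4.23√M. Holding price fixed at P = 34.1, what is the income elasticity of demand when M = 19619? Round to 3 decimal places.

At P = 34.1, M = 19619: Q = 233.287.
Holding P constant, ∂Q/∂M = -4.23/(2√M) = -0.0150998.
η_M = (∂Q/∂M)·(M/Q) = -0.0150998 × (19619/233.287) = -1.270.

-1.270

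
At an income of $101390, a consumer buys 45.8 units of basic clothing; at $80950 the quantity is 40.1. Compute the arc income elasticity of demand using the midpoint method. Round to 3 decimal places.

ΔQ = 40.1 − 45.8 = -5.7; midpoint Q̄ = (45.8 + 40.1)/2 = 42.95.
ΔI = 80950 − 101390 = -20440; midpoint Ī = (101390 + 80950)/2 = 91170.
η = (ΔQ/Q̄) ÷ (ΔI/Ī) = (-5.7/42.95) ÷ (-20440/91170) = 0.592.

0.592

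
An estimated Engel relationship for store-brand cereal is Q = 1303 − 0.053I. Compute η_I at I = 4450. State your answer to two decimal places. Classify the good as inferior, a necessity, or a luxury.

At I = 4450: Q = 1067.150.
dQ/dI = −0.053.
η = (dQ/dI)·(I/Q) = -0.053 × (4450/1067.150) = -0.22.
Since η < 0, the good is an inferior good.

-0.22 (inferior good)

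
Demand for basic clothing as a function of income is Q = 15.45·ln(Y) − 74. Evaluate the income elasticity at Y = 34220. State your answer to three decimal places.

At Y = 34220: Q = 87.307.
dQ/dY = 15.45/Y = 0.00045149 at this income.
η = (dQ/dY)·(Y/Q) = 0.00045149 × (34220/87.307) = 0.177.

0.177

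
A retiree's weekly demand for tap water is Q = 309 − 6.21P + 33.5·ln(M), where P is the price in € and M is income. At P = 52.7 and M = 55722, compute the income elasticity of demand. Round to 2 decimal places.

0.10

At P = 52.7, M = 55722: Q = 347.825.
Holding P constant, ∂Q/∂M = 33.5/M = 0.000601199.
η_M = (∂Q/∂M)·(M/Q) = 0.000601199 × (55722/347.825) = 0.10.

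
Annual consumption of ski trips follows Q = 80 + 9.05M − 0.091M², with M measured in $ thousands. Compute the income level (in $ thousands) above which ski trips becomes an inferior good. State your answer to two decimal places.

dQ/dM = 9.05 − 0.182M.
The good is inferior where dQ/dM < 0. Setting dQ/dM = 0 gives M = 9.05 / 0.182 = 49.73.

49.73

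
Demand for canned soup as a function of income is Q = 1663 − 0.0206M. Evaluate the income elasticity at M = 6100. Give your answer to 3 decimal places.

At M = 6100: Q = 1537.340.
dQ/dM = −0.0206.
η = (dQ/dM)·(M/Q) = -0.0206 × (6100/1537.340) = -0.082.

-0.082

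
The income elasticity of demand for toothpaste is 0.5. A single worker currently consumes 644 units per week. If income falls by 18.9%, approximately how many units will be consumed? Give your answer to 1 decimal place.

583.1

%ΔQ ≈ η × %ΔI = 0.5 × (-18.9%) = -9.45%.
New Q ≈ 644 × (1 − 0.0945) = 583.1.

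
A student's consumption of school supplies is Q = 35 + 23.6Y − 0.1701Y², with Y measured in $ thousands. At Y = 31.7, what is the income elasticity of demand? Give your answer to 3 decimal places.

0.664

At Y = 31.7: Q = 612.1882.
dQ/dY = 23.6 − 0.3402Y = 12.81566.
η = (dQ/dY)·(Y/Q) = 12.81566 × (31.7/612.1882) = 0.664.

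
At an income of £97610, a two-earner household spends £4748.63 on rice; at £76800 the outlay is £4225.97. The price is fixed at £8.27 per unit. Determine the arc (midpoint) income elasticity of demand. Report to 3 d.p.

0.488

With a constant price, Q₁ = 4748.63/8.27 = 574.200 and Q₂ = 4225.97/8.27 = 511.000 (equivalently, work directly with expenditure since P cancels).
Midpoint %ΔQ = (4225.97 − 4748.63)/4487.30 = -0.11648; midpoint %ΔI = (76800 − 97610)/87205 = -0.23863.
η = -0.11648 / -0.23863 = 0.488.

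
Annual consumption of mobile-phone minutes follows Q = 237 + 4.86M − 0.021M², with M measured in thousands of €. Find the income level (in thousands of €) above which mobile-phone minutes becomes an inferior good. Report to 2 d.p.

dQ/dM = 4.86 − 0.042M.
The good is inferior where dQ/dM < 0. Setting dQ/dM = 0 gives M = 4.86 / 0.042 = 115.71.

115.71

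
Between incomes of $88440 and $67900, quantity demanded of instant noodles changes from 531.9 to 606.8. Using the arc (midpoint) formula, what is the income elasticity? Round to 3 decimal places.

-0.501

ΔQ = 606.8 − 531.9 = 74.9; midpoint Q̄ = (531.9 + 606.8)/2 = 569.35.
ΔI = 67900 − 88440 = -20540; midpoint Ī = (88440 + 67900)/2 = 78170.
η = (ΔQ/Q̄) ÷ (ΔI/Ī) = (74.9/569.35) ÷ (-20540/78170) = -0.501.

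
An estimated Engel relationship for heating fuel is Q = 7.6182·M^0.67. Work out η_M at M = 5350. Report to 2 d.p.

For Q = A·M^β the income elasticity is constant and equal to β.
Here β = 0.67, so η = 0.67.

0.67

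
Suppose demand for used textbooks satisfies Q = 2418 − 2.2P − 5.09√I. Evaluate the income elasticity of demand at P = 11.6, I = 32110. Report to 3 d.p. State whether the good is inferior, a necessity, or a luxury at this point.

-0.308 (inferior good)

At P = 11.6, I = 32110: Q = 1480.389.
Holding P constant, ∂Q/∂I = -5.09/(2√I) = -0.0142026.
η_I = (∂Q/∂I)·(I/Q) = -0.0142026 × (32110/1480.389) = -0.308.
Since η < 0, this is an inferior good.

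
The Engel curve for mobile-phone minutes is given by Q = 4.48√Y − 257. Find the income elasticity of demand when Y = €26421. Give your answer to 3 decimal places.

At Y = 26421: Q = 471.203.
dQ/dY = 4.48/(2√Y) = 0.0137808 at this income.
η = (dQ/dY)·(Y/Q) = 0.0137808 × (26421/471.203) = 0.773.

0.773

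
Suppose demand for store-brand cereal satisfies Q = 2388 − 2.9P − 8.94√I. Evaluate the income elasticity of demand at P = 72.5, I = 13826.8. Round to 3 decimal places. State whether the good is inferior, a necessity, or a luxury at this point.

-0.467 (inferior good)

At P = 72.5, I = 13826.8: Q = 1126.519.
Holding P constant, ∂Q/∂I = -8.94/(2√I) = -0.0380143.
η_I = (∂Q/∂I)·(I/Q) = -0.0380143 × (13826.8/1126.519) = -0.467.
Since η < 0, this is an inferior good.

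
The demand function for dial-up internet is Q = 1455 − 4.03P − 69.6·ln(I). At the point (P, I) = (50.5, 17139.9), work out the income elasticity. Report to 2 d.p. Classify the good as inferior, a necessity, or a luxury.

-0.12 (inferior good)

At P = 50.5, I = 17139.9: Q = 572.943.
Holding P constant, ∂Q/∂I = -69.6/I = -0.0040607.
η_I = (∂Q/∂I)·(I/Q) = -0.0040607 × (17139.9/572.943) = -0.12.
Since η < 0, this is an inferior good.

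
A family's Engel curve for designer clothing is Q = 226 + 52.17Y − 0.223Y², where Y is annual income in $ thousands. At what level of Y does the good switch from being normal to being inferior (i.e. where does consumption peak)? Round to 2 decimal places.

116.97

dQ/dY = 52.17 − 0.446Y.
The good is inferior where dQ/dY < 0. Setting dQ/dY = 0 gives Y = 52.17 / 0.446 = 116.97.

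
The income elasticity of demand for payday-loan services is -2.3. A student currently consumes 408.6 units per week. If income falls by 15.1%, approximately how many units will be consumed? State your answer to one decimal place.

%ΔQ ≈ η × %ΔI = -2.3 × (-15.1%) = 34.73%.
New Q ≈ 408.6 × (1 + 0.3473) = 550.5.

550.5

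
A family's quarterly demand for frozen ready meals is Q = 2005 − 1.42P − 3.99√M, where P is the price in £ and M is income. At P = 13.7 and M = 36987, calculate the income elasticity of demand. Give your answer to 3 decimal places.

At P = 13.7, M = 36987: Q = 1218.189.
Holding P constant, ∂Q/∂M = -3.99/(2√M) = -0.0103733.
η_M = (∂Q/∂M)·(M/Q) = -0.0103733 × (36987/1218.189) = -0.315.

-0.315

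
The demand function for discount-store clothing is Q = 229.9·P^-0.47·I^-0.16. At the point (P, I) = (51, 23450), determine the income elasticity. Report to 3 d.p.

For a multiplicative demand Q = A·P^α·I^β, the income elasticity is β everywhere.
Here β = -0.16, so η = -0.160.

-0.160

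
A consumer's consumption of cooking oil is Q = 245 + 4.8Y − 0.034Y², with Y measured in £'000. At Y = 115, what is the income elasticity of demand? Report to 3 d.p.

At Y = 115: Q = 347.3500.
dQ/dY = 4.8 − 0.068Y = -3.02000.
η = (dQ/dY)·(Y/Q) = -3.02000 × (115/347.3500) = -1.000.

-1.000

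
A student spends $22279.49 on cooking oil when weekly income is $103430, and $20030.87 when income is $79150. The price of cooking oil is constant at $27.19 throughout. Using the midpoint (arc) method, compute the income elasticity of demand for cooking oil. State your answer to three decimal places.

0.400

With a constant price, Q₁ = 22279.49/27.19 = 819.400 and Q₂ = 20030.87/27.19 = 736.700 (equivalently, work directly with expenditure since P cancels).
Midpoint %ΔQ = (20030.87 − 22279.49)/21155.18 = -0.10629; midpoint %ΔI = (79150 − 103430)/91290 = -0.26597.
η = -0.10629 / -0.26597 = 0.400.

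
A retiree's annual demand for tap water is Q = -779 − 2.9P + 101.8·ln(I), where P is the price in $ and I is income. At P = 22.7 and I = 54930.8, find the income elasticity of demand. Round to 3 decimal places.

0.382

At P = 22.7, I = 54930.8: Q = 266.198.
Holding P constant, ∂Q/∂I = 101.8/I = 0.00185324.
η_I = (∂Q/∂I)·(I/Q) = 0.00185324 × (54930.8/266.198) = 0.382.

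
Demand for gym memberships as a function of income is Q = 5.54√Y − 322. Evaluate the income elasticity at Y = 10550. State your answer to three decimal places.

1.152

At Y = 10550: Q = 247.031.
dQ/dY = 5.54/(2√Y) = 0.0269683 at this income.
η = (dQ/dY)·(Y/Q) = 0.0269683 × (10550/247.031) = 1.152.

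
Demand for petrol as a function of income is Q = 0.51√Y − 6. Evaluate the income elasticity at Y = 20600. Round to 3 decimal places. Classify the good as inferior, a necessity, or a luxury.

0.545 (necessity)

At Y = 20600: Q = 67.199.
dQ/dY = 0.51/(2√Y) = 0.00177667 at this income.
η = (dQ/dY)·(Y/Q) = 0.00177667 × (20600/67.199) = 0.545.
Since 0 < η < 1, the good is a necessity.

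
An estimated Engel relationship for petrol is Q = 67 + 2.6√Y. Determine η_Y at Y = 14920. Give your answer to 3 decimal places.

At Y = 14920: Q = 384.583.
dQ/dY = 2.6/(2√Y) = 0.0106429 at this income.
η = (dQ/dY)·(Y/Q) = 0.0106429 × (14920/384.583) = 0.413.

0.413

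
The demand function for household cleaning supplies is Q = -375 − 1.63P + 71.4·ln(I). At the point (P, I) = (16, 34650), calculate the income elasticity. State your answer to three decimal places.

At P = 16, I = 34650: Q = 345.268.
Holding P constant, ∂Q/∂I = 71.4/I = 0.00206061.
η_I = (∂Q/∂I)·(I/Q) = 0.00206061 × (34650/345.268) = 0.207.

0.207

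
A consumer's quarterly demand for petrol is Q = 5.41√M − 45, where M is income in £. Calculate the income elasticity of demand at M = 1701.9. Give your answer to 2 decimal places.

0.63

At M = 1701.9: Q = 178.185.
dQ/dM = 5.41/(2√M) = 0.0655693 at this income.
η = (dQ/dM)·(M/Q) = 0.0655693 × (1701.9/178.185) = 0.63.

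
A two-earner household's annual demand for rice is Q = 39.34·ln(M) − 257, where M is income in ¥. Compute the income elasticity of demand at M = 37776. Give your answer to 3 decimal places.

At M = 37776: Q = 157.621.
dQ/dM = 39.34/M = 0.0010414 at this income.
η = (dQ/dM)·(M/Q) = 0.0010414 × (37776/157.621) = 0.250.

0.250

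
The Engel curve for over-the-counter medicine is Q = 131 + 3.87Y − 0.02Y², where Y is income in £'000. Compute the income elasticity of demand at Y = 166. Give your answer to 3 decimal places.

-2.068

At Y = 166: Q = 222.3000.
dQ/dY = 3.87 − 0.04Y = -2.77000.
η = (dQ/dY)·(Y/Q) = -2.77000 × (166/222.3000) = -2.068.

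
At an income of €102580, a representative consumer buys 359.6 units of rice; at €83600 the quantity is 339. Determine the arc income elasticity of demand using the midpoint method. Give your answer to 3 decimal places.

0.289

ΔQ = 339 − 359.6 = -20.6; midpoint Q̄ = (359.6 + 339)/2 = 349.3.
ΔI = 83600 − 102580 = -18980; midpoint Ī = (102580 + 83600)/2 = 93090.
η = (ΔQ/Q̄) ÷ (ΔI/Ī) = (-20.6/349.3) ÷ (-18980/93090) = 0.289.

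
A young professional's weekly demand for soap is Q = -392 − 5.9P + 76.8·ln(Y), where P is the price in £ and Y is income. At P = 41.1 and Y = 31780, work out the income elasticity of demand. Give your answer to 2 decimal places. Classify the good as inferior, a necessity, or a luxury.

At P = 41.1, Y = 31780: Q = 161.664.
Holding P constant, ∂Q/∂Y = 76.8/Y = 0.00241661.
η_Y = (∂Q/∂Y)·(Y/Q) = 0.00241661 × (31780/161.664) = 0.48.
Since 0 < η < 1, this is a necessity.

0.48 (necessity)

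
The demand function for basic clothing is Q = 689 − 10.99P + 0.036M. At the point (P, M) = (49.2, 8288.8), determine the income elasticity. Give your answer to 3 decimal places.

0.668

At P = 49.2, M = 8288.8: Q = 446.689.
Holding P constant, ∂Q/∂M = 0.036.
η_M = (∂Q/∂M)·(M/Q) = 0.036 × (8288.8/446.689) = 0.668.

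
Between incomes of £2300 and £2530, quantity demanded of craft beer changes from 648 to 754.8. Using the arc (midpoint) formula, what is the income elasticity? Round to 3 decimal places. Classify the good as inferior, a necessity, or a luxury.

1.599 (luxury)

ΔQ = 754.8 − 648 = 106.8; midpoint Q̄ = (648 + 754.8)/2 = 701.4.
ΔI = 2530 − 2300 = 230; midpoint Ī = (2300 + 2530)/2 = 2415.
η = (ΔQ/Q̄) ÷ (ΔI/Ī) = (106.8/701.4) ÷ (230/2415) = 1.599.
η > 1 ⇒ luxury.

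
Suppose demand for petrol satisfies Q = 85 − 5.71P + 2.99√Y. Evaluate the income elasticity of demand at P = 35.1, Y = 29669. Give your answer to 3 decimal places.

0.644

At P = 35.1, Y = 29669: Q = 399.597.
Holding P constant, ∂Q/∂Y = 2.99/(2√Y) = 0.0086794.
η_Y = (∂Q/∂Y)·(Y/Q) = 0.0086794 × (29669/399.597) = 0.644.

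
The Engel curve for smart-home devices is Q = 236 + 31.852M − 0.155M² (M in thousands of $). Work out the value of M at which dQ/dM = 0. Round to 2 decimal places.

dQ/dM = 31.852 − 0.31M.
The good is inferior where dQ/dM < 0. Setting dQ/dM = 0 gives M = 31.852 / 0.31 = 102.75.

102.75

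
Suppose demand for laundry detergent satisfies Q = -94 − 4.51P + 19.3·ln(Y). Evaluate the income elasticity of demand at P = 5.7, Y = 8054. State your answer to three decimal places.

At P = 5.7, Y = 8054: Q = 53.876.
Holding P constant, ∂Q/∂Y = 19.3/Y = 0.00239632.
η_Y = (∂Q/∂Y)·(Y/Q) = 0.00239632 × (8054/53.876) = 0.358.

0.358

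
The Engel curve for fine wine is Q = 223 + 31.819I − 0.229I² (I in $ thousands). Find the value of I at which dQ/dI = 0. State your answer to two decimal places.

69.47

dQ/dI = 31.819 − 0.458I.
The good is inferior where dQ/dI < 0. Setting dQ/dI = 0 gives I = 31.819 / 0.458 = 69.47.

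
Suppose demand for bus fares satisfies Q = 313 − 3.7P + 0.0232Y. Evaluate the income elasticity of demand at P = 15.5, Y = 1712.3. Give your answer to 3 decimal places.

0.134

At P = 15.5, Y = 1712.3: Q = 295.375.
Holding P constant, ∂Q/∂Y = 0.0232.
η_Y = (∂Q/∂Y)·(Y/Q) = 0.0232 × (1712.3/295.375) = 0.134.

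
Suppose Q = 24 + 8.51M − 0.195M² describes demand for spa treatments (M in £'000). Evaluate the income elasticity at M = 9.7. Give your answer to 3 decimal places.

0.520

At M = 9.7: Q = 88.1995.
dQ/dM = 8.51 − 0.39M = 4.72700.
η = (dQ/dM)·(M/Q) = 4.72700 × (9.7/88.1995) = 0.520.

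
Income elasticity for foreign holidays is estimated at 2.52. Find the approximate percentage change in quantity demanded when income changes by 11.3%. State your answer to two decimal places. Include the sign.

28.48%

%ΔQ ≈ η × %ΔI = 2.52 × 11.3% = 28.48%.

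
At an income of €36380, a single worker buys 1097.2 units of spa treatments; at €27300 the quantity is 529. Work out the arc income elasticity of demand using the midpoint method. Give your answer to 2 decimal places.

ΔQ = 529 − 1097.2 = -568.2; midpoint Q̄ = (1097.2 + 529)/2 = 813.1.
ΔI = 27300 − 36380 = -9080; midpoint Ī = (36380 + 27300)/2 = 31840.
η = (ΔQ/Q̄) ÷ (ΔI/Ī) = (-568.2/813.1) ÷ (-9080/31840) = 2.45.

2.45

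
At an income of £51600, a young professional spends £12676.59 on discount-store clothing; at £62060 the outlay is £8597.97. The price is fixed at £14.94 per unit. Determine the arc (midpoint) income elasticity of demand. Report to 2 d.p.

With a constant price, Q₁ = 12676.59/14.94 = 848.500 and Q₂ = 8597.97/14.94 = 575.500 (equivalently, work directly with expenditure since P cancels).
Midpoint %ΔQ = (8597.97 − 12676.59)/10637.28 = -0.38343; midpoint %ΔI = (62060 − 51600)/56830 = 0.18406.
η = -0.38343 / 0.18406 = -2.08.

-2.08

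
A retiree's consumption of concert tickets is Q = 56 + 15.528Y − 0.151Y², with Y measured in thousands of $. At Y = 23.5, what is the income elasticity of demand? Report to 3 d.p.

0.587

At Y = 23.5: Q = 337.5183.
dQ/dY = 15.528 − 0.302Y = 8.43100.
η = (dQ/dY)·(Y/Q) = 8.43100 × (23.5/337.5183) = 0.587.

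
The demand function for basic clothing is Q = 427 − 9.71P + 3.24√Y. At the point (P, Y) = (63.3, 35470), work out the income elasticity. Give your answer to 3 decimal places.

At P = 63.3, Y = 35470: Q = 422.562.
Holding P constant, ∂Q/∂Y = 3.24/(2√Y) = 0.0086017.
η_Y = (∂Q/∂Y)·(Y/Q) = 0.0086017 × (35470/422.562) = 0.722.

0.722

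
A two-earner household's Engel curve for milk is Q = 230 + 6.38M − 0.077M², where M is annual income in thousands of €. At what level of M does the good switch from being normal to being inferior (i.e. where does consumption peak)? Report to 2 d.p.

41.43

dQ/dM = 6.38 − 0.154M.
The good is inferior where dQ/dM < 0. Setting dQ/dM = 0 gives M = 6.38 / 0.154 = 41.43.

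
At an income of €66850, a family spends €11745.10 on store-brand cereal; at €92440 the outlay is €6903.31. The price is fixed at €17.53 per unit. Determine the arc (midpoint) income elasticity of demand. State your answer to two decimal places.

-1.62

With a constant price, Q₁ = 11745.10/17.53 = 670.000 and Q₂ = 6903.31/17.53 = 393.800 (equivalently, work directly with expenditure since P cancels).
Midpoint %ΔQ = (6903.31 − 11745.10)/9324.21 = -0.51927; midpoint %ΔI = (92440 − 66850)/79645 = 0.32130.
η = -0.51927 / 0.32130 = -1.62.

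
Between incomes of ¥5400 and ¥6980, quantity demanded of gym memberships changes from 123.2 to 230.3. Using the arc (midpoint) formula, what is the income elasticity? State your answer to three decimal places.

2.374

ΔQ = 230.3 − 123.2 = 107.1; midpoint Q̄ = (123.2 + 230.3)/2 = 176.75.
ΔI = 6980 − 5400 = 1580; midpoint Ī = (5400 + 6980)/2 = 6190.
η = (ΔQ/Q̄) ÷ (ΔI/Ī) = (107.1/176.75) ÷ (1580/6190) = 2.374.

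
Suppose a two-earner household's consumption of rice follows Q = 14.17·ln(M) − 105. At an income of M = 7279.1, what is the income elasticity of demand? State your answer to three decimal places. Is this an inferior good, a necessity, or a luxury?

0.674 (necessity)

At M = 7279.1: Q = 21.010.
dQ/dM = 14.17/M = 0.00194667 at this income.
η = (dQ/dM)·(M/Q) = 0.00194667 × (7279.1/21.010) = 0.674.
Since 0 < η < 1, the good is a necessity.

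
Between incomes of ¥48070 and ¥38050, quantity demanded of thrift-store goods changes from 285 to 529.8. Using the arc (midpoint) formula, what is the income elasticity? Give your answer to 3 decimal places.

-2.582

ΔQ = 529.8 − 285 = 244.8; midpoint Q̄ = (285 + 529.8)/2 = 407.4.
ΔI = 38050 − 48070 = -10020; midpoint Ī = (48070 + 38050)/2 = 43060.
η = (ΔQ/Q̄) ÷ (ΔI/Ī) = (244.8/407.4) ÷ (-10020/43060) = -2.582.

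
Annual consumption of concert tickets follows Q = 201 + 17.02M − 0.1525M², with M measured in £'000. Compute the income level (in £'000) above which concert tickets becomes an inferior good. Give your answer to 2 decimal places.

55.80

dQ/dM = 17.02 − 0.305M.
The good is inferior where dQ/dM < 0. Setting dQ/dM = 0 gives M = 17.02 / 0.305 = 55.80.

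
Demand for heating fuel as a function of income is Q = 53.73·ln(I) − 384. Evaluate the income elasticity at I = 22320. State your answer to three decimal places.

0.349

At I = 22320: Q = 154.011.
dQ/dI = 53.73/I = 0.00240726 at this income.
η = (dQ/dI)·(I/Q) = 0.00240726 × (22320/154.011) = 0.349.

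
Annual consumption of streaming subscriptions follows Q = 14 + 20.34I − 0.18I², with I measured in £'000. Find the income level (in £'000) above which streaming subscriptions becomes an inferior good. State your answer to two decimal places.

dQ/dI = 20.34 − 0.36I.
The good is inferior where dQ/dI < 0. Setting dQ/dI = 0 gives I = 20.34 / 0.36 = 56.50.

56.50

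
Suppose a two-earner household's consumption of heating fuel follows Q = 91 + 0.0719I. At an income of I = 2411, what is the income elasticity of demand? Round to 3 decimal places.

0.656

At I = 2411: Q = 264.351.
dQ/dI = 0.0719.
η = (dQ/dI)·(I/Q) = 0.0719 × (2411/264.351) = 0.656.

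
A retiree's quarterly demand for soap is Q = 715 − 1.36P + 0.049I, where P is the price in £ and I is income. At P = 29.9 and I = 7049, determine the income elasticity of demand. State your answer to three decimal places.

0.339

At P = 29.9, I = 7049: Q = 1019.737.
Holding P constant, ∂Q/∂I = 0.049.
η_I = (∂Q/∂I)·(I/Q) = 0.049 × (7049/1019.737) = 0.339.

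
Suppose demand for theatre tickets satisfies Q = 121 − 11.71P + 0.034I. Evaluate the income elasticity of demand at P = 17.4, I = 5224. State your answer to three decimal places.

At P = 17.4, I = 5224: Q = 94.862.
Holding P constant, ∂Q/∂I = 0.034.
η_I = (∂Q/∂I)·(I/Q) = 0.034 × (5224/94.862) = 1.872.

1.872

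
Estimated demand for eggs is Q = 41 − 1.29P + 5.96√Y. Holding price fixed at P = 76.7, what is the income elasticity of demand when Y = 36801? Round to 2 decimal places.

0.53

At P = 76.7, Y = 36801: Q = 1085.399.
Holding P constant, ∂Q/∂Y = 5.96/(2√Y) = 0.0155341.
η_Y = (∂Q/∂Y)·(Y/Q) = 0.0155341 × (36801/1085.399) = 0.53.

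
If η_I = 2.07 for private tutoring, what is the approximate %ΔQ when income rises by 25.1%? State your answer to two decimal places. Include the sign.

51.96%

%ΔQ ≈ η × %ΔI = 2.07 × 25.1% = 51.96%.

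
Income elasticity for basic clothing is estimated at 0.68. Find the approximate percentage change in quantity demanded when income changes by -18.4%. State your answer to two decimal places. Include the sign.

%ΔQ ≈ η × %ΔI = 0.68 × (-18.4%) = -12.51%.

-12.51%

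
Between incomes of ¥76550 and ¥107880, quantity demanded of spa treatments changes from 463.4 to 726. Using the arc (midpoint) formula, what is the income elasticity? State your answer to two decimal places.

ΔQ = 726 − 463.4 = 262.6; midpoint Q̄ = (463.4 + 726)/2 = 594.7.
ΔI = 107880 − 76550 = 31330; midpoint Ī = (76550 + 107880)/2 = 92215.
η = (ΔQ/Q̄) ÷ (ΔI/Ī) = (262.6/594.7) ÷ (31330/92215) = 1.30.

1.30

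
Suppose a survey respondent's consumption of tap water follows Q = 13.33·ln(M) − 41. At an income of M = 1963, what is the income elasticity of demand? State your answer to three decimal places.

0.222

At M = 1963: Q = 60.071.
dQ/dM = 13.33/M = 0.00679063 at this income.
η = (dQ/dM)·(M/Q) = 0.00679063 × (1963/60.071) = 0.222.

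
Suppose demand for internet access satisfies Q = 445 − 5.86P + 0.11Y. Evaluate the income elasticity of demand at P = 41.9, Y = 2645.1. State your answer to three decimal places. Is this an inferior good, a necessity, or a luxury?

At P = 41.9, Y = 2645.1: Q = 490.427.
Holding P constant, ∂Q/∂Y = 0.11.
η_Y = (∂Q/∂Y)·(Y/Q) = 0.11 × (2645.1/490.427) = 0.593.
Since 0 < η < 1, this is a necessity.

0.593 (necessity)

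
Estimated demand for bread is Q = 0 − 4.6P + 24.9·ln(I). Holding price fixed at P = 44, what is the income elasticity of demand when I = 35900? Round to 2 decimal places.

0.42

At P = 44, I = 35900: Q = 58.763.
Holding P constant, ∂Q/∂I = 24.9/I = 0.000693593.
η_I = (∂Q/∂I)·(I/Q) = 0.000693593 × (35900/58.763) = 0.42.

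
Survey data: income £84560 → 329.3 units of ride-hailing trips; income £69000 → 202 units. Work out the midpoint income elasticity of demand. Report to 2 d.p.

ΔQ = 202 − 329.3 = -127.3; midpoint Q̄ = (329.3 + 202)/2 = 265.65.
ΔI = 69000 − 84560 = -15560; midpoint Ī = (84560 + 69000)/2 = 76780.
η = (ΔQ/Q̄) ÷ (ΔI/Ī) = (-127.3/265.65) ÷ (-15560/76780) = 2.36.

2.36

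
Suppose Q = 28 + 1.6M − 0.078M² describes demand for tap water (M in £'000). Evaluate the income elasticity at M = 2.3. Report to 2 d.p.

0.09

At M = 2.3: Q = 31.2674.
dQ/dM = 1.6 − 0.156M = 1.24120.
η = (dQ/dM)·(M/Q) = 1.24120 × (2.3/31.2674) = 0.09.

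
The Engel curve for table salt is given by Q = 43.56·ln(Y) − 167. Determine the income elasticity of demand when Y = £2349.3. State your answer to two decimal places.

0.25

At Y = 2349.3: Q = 171.107.
dQ/dY = 43.56/Y = 0.0185417 at this income.
η = (dQ/dY)·(Y/Q) = 0.0185417 × (2349.3/171.107) = 0.25.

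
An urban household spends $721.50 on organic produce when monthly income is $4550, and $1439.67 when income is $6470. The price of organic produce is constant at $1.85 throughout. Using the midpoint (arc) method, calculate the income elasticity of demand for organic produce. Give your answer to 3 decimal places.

With a constant price, Q₁ = 721.50/1.85 = 390.000 and Q₂ = 1439.67/1.85 = 778.200 (equivalently, work directly with expenditure since P cancels).
Midpoint %ΔQ = (1439.67 − 721.50)/1080.59 = 0.66461; midpoint %ΔI = (6470 − 4550)/5510 = 0.34846.
η = 0.66461 / 0.34846 = 1.907.

1.907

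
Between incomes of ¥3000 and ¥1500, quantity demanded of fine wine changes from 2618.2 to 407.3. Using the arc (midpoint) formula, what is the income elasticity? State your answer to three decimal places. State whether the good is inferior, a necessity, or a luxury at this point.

ΔQ = 407.3 − 2618.2 = -2210.9; midpoint Q̄ = (2618.2 + 407.3)/2 = 1512.75.
ΔI = 1500 − 3000 = -1500; midpoint Ī = (3000 + 1500)/2 = 2250.
η = (ΔQ/Q̄) ÷ (ΔI/Ī) = (-2210.9/1512.75) ÷ (-1500/2250) = 2.192.
η > 1 ⇒ luxury.

2.192 (luxury)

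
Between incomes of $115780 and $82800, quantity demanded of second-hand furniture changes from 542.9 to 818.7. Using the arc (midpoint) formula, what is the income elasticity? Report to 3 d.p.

-1.220

ΔQ = 818.7 − 542.9 = 275.8; midpoint Q̄ = (542.9 + 818.7)/2 = 680.8.
ΔI = 82800 − 115780 = -32980; midpoint Ī = (115780 + 82800)/2 = 99290.
η = (ΔQ/Q̄) ÷ (ΔI/Ī) = (275.8/680.8) ÷ (-32980/99290) = -1.220.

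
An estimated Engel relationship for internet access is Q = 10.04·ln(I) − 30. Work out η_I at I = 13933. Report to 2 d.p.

0.15

At I = 13933: Q = 65.802.
dQ/dI = 10.04/I = 0.000720591 at this income.
η = (dQ/dI)·(I/Q) = 0.000720591 × (13933/65.802) = 0.15.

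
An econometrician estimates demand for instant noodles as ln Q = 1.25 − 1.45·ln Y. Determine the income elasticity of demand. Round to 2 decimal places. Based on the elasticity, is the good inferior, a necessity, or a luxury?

In a log-linear demand, the coefficient on ln Y is the income elasticity.
So η = -1.45.
η < 0 ⇒ inferior good.

-1.45 (inferior good)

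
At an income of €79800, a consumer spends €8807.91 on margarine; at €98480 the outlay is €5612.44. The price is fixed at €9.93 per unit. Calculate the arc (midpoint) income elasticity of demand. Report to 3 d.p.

-2.115

With a constant price, Q₁ = 8807.91/9.93 = 887.000 and Q₂ = 5612.44/9.93 = 565.200 (equivalently, work directly with expenditure since P cancels).
Midpoint %ΔQ = (5612.44 − 8807.91)/7210.17 = -0.44319; midpoint %ΔI = (98480 − 79800)/89140 = 0.20956.
η = -0.44319 / 0.20956 = -2.115.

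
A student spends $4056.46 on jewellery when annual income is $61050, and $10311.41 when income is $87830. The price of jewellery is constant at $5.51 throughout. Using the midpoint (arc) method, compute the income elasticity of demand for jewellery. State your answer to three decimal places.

2.420

With a constant price, Q₁ = 4056.46/5.51 = 736.200 and Q₂ = 10311.41/5.51 = 1871.399 (equivalently, work directly with expenditure since P cancels).
Midpoint %ΔQ = (10311.41 − 4056.46)/7183.94 = 0.87069; midpoint %ΔI = (87830 − 61050)/74440 = 0.35975.
η = 0.87069 / 0.35975 = 2.420.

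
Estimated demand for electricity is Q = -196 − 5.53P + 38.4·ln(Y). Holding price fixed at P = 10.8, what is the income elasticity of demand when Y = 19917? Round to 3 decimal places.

0.309

At P = 10.8, Y = 19917: Q = 124.410.
Holding P constant, ∂Q/∂Y = 38.4/Y = 0.001928.
η_Y = (∂Q/∂Y)·(Y/Q) = 0.001928 × (19917/124.410) = 0.309.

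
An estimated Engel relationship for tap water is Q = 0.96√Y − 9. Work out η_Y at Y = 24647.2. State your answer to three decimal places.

At Y = 24647.2: Q = 141.714.
dQ/dY = 0.96/(2√Y) = 0.00305744 at this income.
η = (dQ/dY)·(Y/Q) = 0.00305744 × (24647.2/141.714) = 0.532.

0.532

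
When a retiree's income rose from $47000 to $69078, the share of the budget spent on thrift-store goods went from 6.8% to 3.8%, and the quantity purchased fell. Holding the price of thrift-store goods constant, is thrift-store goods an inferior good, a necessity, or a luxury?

inferior good

Quantity demanded falls as income rises, so η < 0.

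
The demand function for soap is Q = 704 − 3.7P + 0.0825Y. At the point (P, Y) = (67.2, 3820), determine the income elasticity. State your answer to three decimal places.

0.409

At P = 67.2, Y = 3820: Q = 770.510.
Holding P constant, ∂Q/∂Y = 0.0825.
η_Y = (∂Q/∂Y)·(Y/Q) = 0.0825 × (3820/770.510) = 0.409.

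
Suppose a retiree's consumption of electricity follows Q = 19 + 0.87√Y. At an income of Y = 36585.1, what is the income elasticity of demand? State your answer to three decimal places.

At Y = 36585.1: Q = 185.407.
dQ/dY = 0.87/(2√Y) = 0.00227424 at this income.
η = (dQ/dY)·(Y/Q) = 0.00227424 × (36585.1/185.407) = 0.449.

0.449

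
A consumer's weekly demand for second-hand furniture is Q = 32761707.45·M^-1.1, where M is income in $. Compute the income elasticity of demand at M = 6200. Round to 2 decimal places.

For Q = A·M^β the income elasticity is constant and equal to β.
Here β = -1.1, so η = -1.10.

-1.10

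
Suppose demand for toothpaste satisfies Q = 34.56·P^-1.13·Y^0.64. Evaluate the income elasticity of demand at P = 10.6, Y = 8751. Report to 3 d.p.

0.640

For a multiplicative demand Q = A·P^α·Y^β, the income elasticity is β everywhere.
Here β = 0.64, so η = 0.640.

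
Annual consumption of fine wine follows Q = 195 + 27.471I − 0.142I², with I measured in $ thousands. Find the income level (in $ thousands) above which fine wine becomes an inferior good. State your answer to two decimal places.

96.73

dQ/dI = 27.471 − 0.284I.
The good is inferior where dQ/dI < 0. Setting dQ/dI = 0 gives I = 27.471 / 0.284 = 96.73.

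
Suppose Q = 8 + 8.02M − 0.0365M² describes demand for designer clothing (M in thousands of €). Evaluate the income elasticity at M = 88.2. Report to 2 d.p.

At M = 88.2: Q = 431.4217.
dQ/dM = 8.02 − 0.073M = 1.58140.
η = (dQ/dM)·(M/Q) = 1.58140 × (88.2/431.4217) = 0.32.

0.32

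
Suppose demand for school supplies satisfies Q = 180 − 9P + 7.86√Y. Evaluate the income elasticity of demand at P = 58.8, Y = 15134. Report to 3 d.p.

0.783

At P = 58.8, Y = 15134: Q = 617.740.
Holding P constant, ∂Q/∂Y = 7.86/(2√Y) = 0.0319459.
η_Y = (∂Q/∂Y)·(Y/Q) = 0.0319459 × (15134/617.740) = 0.783.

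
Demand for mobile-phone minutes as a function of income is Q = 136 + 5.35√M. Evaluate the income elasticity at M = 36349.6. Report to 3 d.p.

0.441

At M = 36349.6: Q = 1156.008.
dQ/dM = 5.35/(2√M) = 0.0140305 at this income.
η = (dQ/dM)·(M/Q) = 0.0140305 × (36349.6/1156.008) = 0.441.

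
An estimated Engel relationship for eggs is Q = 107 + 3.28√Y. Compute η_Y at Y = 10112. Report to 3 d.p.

At Y = 10112: Q = 436.832.
dQ/dY = 3.28/(2√Y) = 0.0163089 at this income.
η = (dQ/dY)·(Y/Q) = 0.0163089 × (10112/436.832) = 0.378.

0.378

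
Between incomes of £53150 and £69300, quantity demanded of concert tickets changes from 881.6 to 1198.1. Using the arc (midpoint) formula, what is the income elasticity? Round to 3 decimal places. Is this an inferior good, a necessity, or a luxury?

ΔQ = 1198.1 − 881.6 = 316.5; midpoint Q̄ = (881.6 + 1198.1)/2 = 1039.85.
ΔI = 69300 − 53150 = 16150; midpoint Ī = (53150 + 69300)/2 = 61225.
η = (ΔQ/Q̄) ÷ (ΔI/Ī) = (316.5/1039.85) ÷ (16150/61225) = 1.154.
η > 1 ⇒ luxury.

1.154 (luxury)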